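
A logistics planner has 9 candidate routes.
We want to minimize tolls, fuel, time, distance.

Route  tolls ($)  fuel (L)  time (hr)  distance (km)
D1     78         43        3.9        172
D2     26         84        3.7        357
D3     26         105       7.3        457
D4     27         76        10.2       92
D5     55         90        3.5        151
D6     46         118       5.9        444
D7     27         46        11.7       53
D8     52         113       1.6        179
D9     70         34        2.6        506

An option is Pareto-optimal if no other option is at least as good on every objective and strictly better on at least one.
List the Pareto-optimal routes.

D1: not dominated.
D2: not dominated.
D3: dominated by D2 (tolls 26≤26, fuel 84≤105, time 3.7≤7.3, distance 357≤457).
D4: not dominated.
D5: not dominated.
D6: dominated by D2 (tolls 26≤46, fuel 84≤118, time 3.7≤5.9, distance 357≤444).
D7: not dominated (best distance).
D8: not dominated (best time).
D9: not dominated (best fuel).

D1, D2, D4, D5, D7, D8, D9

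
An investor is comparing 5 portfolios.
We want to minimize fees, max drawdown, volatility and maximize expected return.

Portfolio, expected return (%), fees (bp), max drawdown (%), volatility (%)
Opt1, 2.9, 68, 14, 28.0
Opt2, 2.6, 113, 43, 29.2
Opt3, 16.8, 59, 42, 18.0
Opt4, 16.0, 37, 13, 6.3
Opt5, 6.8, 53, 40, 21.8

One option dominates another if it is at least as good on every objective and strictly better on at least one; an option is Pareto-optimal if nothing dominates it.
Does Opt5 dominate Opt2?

Opt5 vs Opt2: expected return 6.8≥2.6, fees 53≤113, max drawdown 40≤43, volatility 21.8≤29.2 — Opt5 is at least as good on every objective with at least one strict improvement.

Yes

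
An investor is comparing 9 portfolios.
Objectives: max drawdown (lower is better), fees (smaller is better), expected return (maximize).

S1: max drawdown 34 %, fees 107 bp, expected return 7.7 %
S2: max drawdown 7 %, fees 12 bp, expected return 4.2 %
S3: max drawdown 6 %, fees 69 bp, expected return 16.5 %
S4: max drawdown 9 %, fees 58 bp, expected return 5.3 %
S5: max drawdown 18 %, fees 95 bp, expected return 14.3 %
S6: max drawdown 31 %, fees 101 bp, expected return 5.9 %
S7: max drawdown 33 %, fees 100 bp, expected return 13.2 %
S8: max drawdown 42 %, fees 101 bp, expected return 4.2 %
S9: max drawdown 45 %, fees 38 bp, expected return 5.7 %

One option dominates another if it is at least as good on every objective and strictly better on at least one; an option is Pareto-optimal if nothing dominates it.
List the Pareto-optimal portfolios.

S1: dominated by S3 (max drawdown 6≤34, fees 69≤107, expected return 16.5≥7.7).
S2: not dominated (best fees).
S3: not dominated (best max drawdown).
S4: not dominated.
S5: dominated by S3 (max drawdown 6≤18, fees 69≤95, expected return 16.5≥14.3).
S6: dominated by S3 (max drawdown 6≤31, fees 69≤101, expected return 16.5≥5.9).
S7: dominated by S3 (max drawdown 6≤33, fees 69≤100, expected return 16.5≥13.2).
S8: dominated by S2 (max drawdown 7≤42, fees 12≤101, expected return 4.2≥4.2).
S9: not dominated.

S2, S3, S4, S9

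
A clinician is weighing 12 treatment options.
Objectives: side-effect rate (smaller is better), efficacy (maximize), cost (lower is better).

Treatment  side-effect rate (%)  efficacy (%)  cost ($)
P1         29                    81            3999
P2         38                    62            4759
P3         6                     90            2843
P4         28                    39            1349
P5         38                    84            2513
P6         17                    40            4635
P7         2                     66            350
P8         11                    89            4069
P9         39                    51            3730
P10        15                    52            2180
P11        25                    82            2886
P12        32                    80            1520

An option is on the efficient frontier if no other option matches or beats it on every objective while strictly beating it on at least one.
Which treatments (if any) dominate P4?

P7: side-effect rate 2≤28, efficacy 66≥39, cost 350≤1349 — dominates P4.
Others (P1, P2, P3, P5, P6, P8, P9, P10, P11, P12) are each worse than P4 on at least one objective.

P7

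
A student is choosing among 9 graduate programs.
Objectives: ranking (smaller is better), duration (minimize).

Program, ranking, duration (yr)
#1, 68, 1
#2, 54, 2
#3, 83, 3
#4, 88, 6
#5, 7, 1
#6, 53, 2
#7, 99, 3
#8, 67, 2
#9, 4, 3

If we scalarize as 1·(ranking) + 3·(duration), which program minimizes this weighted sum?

#5

#1: 1·68 + 3·1 = 71
#2: 1·54 + 3·2 = 60
#3: 1·83 + 3·3 = 92
#4: 1·88 + 3·6 = 106
#5: 1·7 + 3·1 = 10
#6: 1·53 + 3·2 = 59
#7: 1·99 + 3·3 = 108
#8: 1·67 + 3·2 = 73
#9: 1·4 + 3·3 = 13
Lowest: #5 at 10.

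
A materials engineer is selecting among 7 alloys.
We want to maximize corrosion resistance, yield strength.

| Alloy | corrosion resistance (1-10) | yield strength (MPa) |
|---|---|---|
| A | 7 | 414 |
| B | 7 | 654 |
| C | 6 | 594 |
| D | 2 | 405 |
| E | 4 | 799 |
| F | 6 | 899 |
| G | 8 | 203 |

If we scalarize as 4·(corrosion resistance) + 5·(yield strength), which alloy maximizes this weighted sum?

A: 4·7 + 5·414 = 2098
B: 4·7 + 5·654 = 3298
C: 4·6 + 5·594 = 2994
D: 4·2 + 5·405 = 2033
E: 4·4 + 5·799 = 4011
F: 4·6 + 5·899 = 4519
G: 4·8 + 5·203 = 1047
Highest: F at 4519.

F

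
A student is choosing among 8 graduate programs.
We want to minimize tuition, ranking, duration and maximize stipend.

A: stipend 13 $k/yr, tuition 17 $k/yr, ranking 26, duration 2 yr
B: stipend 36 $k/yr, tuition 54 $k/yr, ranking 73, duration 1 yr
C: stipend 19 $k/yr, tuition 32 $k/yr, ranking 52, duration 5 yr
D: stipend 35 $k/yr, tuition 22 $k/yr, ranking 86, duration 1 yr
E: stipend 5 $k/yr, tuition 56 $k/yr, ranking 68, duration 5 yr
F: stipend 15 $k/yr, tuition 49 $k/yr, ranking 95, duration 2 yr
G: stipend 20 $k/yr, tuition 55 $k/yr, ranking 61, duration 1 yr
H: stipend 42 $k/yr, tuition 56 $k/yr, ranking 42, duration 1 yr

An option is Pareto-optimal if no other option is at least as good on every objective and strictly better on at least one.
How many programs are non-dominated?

A: not dominated (best tuition).
B: not dominated.
C: not dominated.
D: not dominated.
E: dominated by A (stipend 13≥5, tuition 17≤56, ranking 26≤68, duration 2≤5).
F: dominated by D (stipend 35≥15, tuition 22≤49, ranking 86≤95, duration 1≤2).
G: not dominated.
H: not dominated (best stipend).
Pareto-optimal: A, B, C, D, G, H → 6.

6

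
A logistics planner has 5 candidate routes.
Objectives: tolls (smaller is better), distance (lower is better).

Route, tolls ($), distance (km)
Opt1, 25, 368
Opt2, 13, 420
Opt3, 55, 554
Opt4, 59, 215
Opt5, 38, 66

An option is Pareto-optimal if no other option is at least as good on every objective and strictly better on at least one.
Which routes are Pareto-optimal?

Opt1: not dominated.
Opt2: not dominated (best tolls).
Opt3: dominated by Opt1 (tolls 25≤55, distance 368≤554).
Opt4: dominated by Opt5 (tolls 38≤59, distance 66≤215).
Opt5: not dominated (best distance).

Opt1, Opt2, Opt5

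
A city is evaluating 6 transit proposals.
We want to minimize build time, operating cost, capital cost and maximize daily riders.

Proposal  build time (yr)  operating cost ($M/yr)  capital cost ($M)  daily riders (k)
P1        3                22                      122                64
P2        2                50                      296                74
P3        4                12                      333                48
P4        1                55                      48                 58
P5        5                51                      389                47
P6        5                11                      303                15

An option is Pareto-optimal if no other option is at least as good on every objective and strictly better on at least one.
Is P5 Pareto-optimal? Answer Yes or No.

No

P1 vs P5: build time 3≤5, operating cost 22≤51, capital cost 122≤389, daily riders 64≥47 — P1 is at least as good on every objective and strictly better on at least one, so P1 dominates P5.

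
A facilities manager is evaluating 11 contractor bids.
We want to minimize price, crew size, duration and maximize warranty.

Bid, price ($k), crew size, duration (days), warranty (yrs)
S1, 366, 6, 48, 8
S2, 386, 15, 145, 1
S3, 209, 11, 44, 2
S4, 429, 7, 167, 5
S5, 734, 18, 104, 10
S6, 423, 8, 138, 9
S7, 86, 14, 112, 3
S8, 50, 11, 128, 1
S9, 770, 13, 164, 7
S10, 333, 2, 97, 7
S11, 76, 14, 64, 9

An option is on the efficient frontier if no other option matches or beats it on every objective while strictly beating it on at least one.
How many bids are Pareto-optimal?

7

S1: not dominated.
S2: dominated by S1 (price 366≤386, crew size 6≤15, duration 48≤145, warranty 8≥1).
S3: not dominated (best duration).
S4: dominated by S1 (price 366≤429, crew size 6≤7, duration 48≤167, warranty 8≥5).
S5: not dominated (best warranty).
S6: not dominated.
S7: dominated by S11 (price 76≤86, crew size 14≤14, duration 64≤112, warranty 9≥3).
S8: not dominated (best price).
S9: dominated by S1 (price 366≤770, crew size 6≤13, duration 48≤164, warranty 8≥7).
S10: not dominated (best crew size).
S11: not dominated.
Pareto-optimal: S1, S3, S5, S6, S8, S10, S11 → 7.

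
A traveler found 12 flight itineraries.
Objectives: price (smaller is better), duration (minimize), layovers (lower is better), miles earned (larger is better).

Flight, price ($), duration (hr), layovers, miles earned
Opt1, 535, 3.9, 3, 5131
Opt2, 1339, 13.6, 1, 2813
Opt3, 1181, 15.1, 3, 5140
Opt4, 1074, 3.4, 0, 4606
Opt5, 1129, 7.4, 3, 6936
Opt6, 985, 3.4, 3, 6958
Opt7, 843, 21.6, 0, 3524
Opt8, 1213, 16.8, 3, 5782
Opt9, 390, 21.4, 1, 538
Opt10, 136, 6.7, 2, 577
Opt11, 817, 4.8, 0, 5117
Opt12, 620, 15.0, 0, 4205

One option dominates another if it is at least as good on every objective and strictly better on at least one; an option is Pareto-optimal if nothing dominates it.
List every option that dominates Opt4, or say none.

none

Opt1: worse on duration (3.9 vs 3.4).
Opt2: worse on price (1339 vs 1074).
Opt3: worse on price (1181 vs 1074).
Opt5: worse on price (1129 vs 1074).
Opt6: worse on layovers (3 vs 0).
Opt7: worse on duration (21.6 vs 3.4).
Opt8: worse on price (1213 vs 1074).
Opt9: worse on duration (21.4 vs 3.4).
Opt10: worse on duration (6.7 vs 3.4).
Opt11: worse on duration (4.8 vs 3.4).
Opt12: worse on duration (15.0 vs 3.4).
No option dominates Opt4.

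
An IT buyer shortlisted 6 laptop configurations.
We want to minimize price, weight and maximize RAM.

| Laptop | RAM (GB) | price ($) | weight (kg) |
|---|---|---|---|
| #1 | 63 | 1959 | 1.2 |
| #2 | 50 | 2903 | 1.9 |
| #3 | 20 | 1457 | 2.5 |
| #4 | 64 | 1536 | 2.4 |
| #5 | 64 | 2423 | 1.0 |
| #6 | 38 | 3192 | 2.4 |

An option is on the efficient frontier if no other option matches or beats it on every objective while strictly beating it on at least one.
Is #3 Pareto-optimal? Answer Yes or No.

Yes

#1: worse on price (1959 vs 1457).
#2: worse on price (2903 vs 1457).
#4: worse on price (1536 vs 1457).
#5: worse on price (2423 vs 1457).
#6: worse on price (3192 vs 1457).
No option is at least as good as #3 on every objective and strictly better on one.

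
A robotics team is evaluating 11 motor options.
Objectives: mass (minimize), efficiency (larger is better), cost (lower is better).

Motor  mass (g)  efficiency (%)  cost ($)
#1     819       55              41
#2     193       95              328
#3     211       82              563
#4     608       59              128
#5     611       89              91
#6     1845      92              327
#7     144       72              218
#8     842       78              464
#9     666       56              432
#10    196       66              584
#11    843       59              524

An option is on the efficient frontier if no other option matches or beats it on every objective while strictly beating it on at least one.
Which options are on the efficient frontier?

#1: not dominated (best cost).
#2: not dominated (best efficiency).
#3: dominated by #2 (mass 193≤211, efficiency 95≥82, cost 328≤563).
#4: not dominated.
#5: not dominated.
#6: not dominated.
#7: not dominated (best mass).
#8: dominated by #2 (mass 193≤842, efficiency 95≥78, cost 328≤464).
#9: dominated by #2 (mass 193≤666, efficiency 95≥56, cost 328≤432).
#10: dominated by #2 (mass 193≤196, efficiency 95≥66, cost 328≤584).
#11: dominated by #2 (mass 193≤843, efficiency 95≥59, cost 328≤524).

#1, #2, #4, #5, #6, #7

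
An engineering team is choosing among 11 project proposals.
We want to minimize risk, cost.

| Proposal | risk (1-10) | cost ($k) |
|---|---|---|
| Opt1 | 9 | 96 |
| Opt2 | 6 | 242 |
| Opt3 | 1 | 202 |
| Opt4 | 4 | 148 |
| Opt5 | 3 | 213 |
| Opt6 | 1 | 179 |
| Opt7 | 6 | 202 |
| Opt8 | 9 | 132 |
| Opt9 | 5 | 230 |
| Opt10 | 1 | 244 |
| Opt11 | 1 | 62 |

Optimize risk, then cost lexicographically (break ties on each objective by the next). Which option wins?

First minimize risk: best is 1, kept {Opt3, Opt6, Opt10, Opt11}.
Then minimize cost: best is 62, kept {Opt11}.

Opt11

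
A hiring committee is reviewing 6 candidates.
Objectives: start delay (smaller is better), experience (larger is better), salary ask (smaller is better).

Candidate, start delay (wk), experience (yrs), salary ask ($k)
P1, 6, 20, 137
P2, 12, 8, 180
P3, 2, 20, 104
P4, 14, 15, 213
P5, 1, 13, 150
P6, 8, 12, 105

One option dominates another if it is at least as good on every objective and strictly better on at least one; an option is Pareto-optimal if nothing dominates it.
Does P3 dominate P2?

P3 vs P2: start delay 2≤12, experience 20≥8, salary ask 104≤180 — P3 is at least as good on every objective with at least one strict improvement.

Yes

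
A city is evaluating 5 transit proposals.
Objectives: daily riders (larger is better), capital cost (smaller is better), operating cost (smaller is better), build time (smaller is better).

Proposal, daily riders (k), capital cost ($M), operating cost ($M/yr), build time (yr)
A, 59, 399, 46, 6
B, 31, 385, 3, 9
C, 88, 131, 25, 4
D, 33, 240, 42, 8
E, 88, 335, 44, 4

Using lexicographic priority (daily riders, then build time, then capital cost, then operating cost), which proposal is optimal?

First maximize daily riders: best is 88, kept {C, E}.
Then minimize build time: best is 4, kept {C, E}.
Then minimize capital cost: best is 131, kept {C}.

C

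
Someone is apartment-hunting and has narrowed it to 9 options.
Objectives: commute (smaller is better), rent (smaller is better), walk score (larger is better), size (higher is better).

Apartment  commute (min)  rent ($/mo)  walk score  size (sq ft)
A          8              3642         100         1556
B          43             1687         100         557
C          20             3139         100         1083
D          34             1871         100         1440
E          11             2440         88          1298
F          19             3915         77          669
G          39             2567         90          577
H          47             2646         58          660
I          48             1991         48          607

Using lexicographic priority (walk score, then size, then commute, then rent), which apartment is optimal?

A

First maximize walk score: best is 100, kept {A, B, C, D}.
Then maximize size: best is 1556, kept {A}.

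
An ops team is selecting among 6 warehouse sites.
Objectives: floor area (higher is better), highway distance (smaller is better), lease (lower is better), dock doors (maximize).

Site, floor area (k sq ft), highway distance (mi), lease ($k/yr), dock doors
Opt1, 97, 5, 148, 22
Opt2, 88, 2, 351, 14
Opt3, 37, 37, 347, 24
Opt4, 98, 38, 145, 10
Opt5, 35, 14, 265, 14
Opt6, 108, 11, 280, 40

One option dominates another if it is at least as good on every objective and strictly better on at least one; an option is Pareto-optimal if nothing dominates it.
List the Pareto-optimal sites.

Opt1: not dominated.
Opt2: not dominated (best highway distance).
Opt3: dominated by Opt6 (floor area 108≥37, highway distance 11≤37, lease 280≤347, dock doors 40≥24).
Opt4: not dominated (best lease).
Opt5: dominated by Opt1 (floor area 97≥35, highway distance 5≤14, lease 148≤265, dock doors 22≥14).
Opt6: not dominated (best floor area).

Opt1, Opt2, Opt4, Opt6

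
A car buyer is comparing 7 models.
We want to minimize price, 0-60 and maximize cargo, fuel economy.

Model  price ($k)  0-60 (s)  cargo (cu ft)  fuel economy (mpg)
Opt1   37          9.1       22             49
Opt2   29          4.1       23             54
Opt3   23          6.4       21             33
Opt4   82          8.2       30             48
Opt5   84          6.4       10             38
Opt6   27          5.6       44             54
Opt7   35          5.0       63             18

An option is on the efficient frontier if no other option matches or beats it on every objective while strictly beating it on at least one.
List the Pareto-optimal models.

Opt1: dominated by Opt2 (price 29≤37, 0-60 4.1≤9.1, cargo 23≥22, fuel economy 54≥49).
Opt2: not dominated (best 0-60).
Opt3: not dominated (best price).
Opt4: dominated by Opt6 (price 27≤82, 0-60 5.6≤8.2, cargo 44≥30, fuel economy 54≥48).
Opt5: dominated by Opt2 (price 29≤84, 0-60 4.1≤6.4, cargo 23≥10, fuel economy 54≥38).
Opt6: not dominated.
Opt7: not dominated (best cargo).

Opt2, Opt3, Opt6, Opt7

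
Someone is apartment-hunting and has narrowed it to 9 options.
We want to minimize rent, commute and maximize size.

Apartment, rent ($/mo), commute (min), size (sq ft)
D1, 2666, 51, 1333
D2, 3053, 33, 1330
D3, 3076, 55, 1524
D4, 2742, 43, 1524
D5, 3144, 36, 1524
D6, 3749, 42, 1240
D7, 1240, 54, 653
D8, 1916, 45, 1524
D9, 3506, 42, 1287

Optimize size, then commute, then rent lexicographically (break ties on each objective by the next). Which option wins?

D5

First maximize size: best is 1524, kept {D3, D4, D5, D8}.
Then minimize commute: best is 36, kept {D5}.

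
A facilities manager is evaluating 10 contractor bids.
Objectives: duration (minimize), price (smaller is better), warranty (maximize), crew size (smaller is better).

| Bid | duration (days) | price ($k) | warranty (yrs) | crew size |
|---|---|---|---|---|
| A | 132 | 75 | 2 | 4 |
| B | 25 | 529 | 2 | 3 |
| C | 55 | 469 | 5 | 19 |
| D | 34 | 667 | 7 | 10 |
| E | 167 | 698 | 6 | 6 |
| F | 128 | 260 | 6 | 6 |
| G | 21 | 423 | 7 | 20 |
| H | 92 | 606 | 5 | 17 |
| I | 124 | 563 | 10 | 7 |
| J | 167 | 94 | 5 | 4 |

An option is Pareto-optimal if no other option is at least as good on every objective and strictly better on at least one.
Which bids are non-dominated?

A: not dominated (best price).
B: not dominated (best crew size).
C: not dominated.
D: not dominated.
E: dominated by F (duration 128≤167, price 260≤698, warranty 6≥6, crew size 6≤6).
F: not dominated.
G: not dominated (best duration).
H: not dominated.
I: not dominated (best warranty).
J: not dominated.

A, B, C, D, F, G, H, I, J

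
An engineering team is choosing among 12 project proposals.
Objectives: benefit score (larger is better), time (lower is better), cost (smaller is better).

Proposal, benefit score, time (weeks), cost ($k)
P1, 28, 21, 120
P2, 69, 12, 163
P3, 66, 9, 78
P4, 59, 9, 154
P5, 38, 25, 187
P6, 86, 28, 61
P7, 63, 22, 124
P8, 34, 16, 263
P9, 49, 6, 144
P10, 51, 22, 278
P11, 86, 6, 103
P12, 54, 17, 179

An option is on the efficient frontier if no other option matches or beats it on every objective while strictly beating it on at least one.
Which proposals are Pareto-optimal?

P1: dominated by P3 (benefit score 66≥28, time 9≤21, cost 78≤120).
P2: dominated by P11 (benefit score 86≥69, time 6≤12, cost 103≤163).
P3: not dominated.
P4: dominated by P3 (benefit score 66≥59, time 9≤9, cost 78≤154).
P5: dominated by P2 (benefit score 69≥38, time 12≤25, cost 163≤187).
P6: not dominated (best cost).
P7: dominated by P3 (benefit score 66≥63, time 9≤22, cost 78≤124).
P8: dominated by P2 (benefit score 69≥34, time 12≤16, cost 163≤263).
P9: dominated by P11 (benefit score 86≥49, time 6≤6, cost 103≤144).
P10: dominated by P2 (benefit score 69≥51, time 12≤22, cost 163≤278).
P11: not dominated.
P12: dominated by P2 (benefit score 69≥54, time 12≤17, cost 163≤179).

P3, P6, P11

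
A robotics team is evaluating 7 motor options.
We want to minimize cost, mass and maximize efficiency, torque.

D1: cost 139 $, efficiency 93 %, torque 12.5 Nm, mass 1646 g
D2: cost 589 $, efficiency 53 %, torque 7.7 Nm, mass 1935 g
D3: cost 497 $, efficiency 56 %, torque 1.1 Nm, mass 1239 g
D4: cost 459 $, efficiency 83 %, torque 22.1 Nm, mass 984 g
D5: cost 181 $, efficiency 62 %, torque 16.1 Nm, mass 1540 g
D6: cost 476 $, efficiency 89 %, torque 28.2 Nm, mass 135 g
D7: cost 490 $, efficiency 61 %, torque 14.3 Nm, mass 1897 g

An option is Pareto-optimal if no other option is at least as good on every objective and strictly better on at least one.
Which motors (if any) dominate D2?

D1: cost 139≤589, efficiency 93≥53, torque 12.5≥7.7, mass 1646≤1935 — dominates D2.
D4: cost 459≤589, efficiency 83≥53, torque 22.1≥7.7, mass 984≤1935 — dominates D2.
D5: cost 181≤589, efficiency 62≥53, torque 16.1≥7.7, mass 1540≤1935 — dominates D2.
D6: cost 476≤589, efficiency 89≥53, torque 28.2≥7.7, mass 135≤1935 — dominates D2.
D7: cost 490≤589, efficiency 61≥53, torque 14.3≥7.7, mass 1897≤1935 — dominates D2.
Others (D3) are each worse than D2 on at least one objective.

D1, D4, D5, D6, D7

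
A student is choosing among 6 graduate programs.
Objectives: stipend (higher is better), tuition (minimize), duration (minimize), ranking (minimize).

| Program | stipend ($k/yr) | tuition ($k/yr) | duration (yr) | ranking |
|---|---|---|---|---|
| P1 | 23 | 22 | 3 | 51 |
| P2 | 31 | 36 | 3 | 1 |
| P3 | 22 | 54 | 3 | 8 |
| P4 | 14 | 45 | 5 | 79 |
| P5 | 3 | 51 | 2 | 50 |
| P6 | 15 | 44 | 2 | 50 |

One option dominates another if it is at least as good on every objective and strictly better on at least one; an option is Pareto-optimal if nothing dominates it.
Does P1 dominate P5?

No

P1 vs P5: P1 is worse on duration (3 vs 2), so it does not dominate P5.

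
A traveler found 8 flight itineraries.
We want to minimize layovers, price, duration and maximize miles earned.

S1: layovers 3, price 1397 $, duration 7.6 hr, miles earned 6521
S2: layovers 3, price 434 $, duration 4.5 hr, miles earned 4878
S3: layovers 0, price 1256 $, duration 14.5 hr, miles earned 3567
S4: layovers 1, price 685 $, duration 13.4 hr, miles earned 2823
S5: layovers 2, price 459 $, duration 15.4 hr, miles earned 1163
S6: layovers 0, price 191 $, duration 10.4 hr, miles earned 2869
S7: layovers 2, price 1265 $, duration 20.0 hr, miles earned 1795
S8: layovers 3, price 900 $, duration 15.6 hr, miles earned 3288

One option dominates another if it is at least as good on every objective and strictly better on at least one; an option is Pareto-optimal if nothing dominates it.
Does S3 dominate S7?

S3 vs S7: layovers 0≤2, price 1256≤1265, duration 14.5≤20.0, miles earned 3567≥1795 — S3 is at least as good on every objective with at least one strict improvement.

Yes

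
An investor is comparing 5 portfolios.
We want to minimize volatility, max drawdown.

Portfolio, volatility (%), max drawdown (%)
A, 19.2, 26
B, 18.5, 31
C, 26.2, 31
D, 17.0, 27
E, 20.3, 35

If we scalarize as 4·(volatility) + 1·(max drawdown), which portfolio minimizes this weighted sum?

D

A: 4·19.2 + 1·26 = 102.8
B: 4·18.5 + 1·31 = 105.0
C: 4·26.2 + 1·31 = 135.8
D: 4·17.0 + 1·27 = 95.0
E: 4·20.3 + 1·35 = 116.2
Lowest: D at 95.0.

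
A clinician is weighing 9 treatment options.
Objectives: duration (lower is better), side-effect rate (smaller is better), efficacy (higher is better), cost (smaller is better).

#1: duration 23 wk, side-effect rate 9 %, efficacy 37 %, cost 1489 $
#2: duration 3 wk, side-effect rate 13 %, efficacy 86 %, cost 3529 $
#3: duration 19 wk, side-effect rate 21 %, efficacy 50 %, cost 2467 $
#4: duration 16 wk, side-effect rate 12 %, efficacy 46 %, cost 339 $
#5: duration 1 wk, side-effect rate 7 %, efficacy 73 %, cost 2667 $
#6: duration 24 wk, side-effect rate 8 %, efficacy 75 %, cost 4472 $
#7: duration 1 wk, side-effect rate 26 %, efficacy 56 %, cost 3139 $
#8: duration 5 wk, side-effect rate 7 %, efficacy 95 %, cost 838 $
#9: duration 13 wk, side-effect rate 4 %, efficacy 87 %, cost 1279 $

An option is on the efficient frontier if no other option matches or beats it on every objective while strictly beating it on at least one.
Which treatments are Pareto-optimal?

#1: dominated by #8 (duration 5≤23, side-effect rate 7≤9, efficacy 95≥37, cost 838≤1489).
#2: not dominated.
#3: dominated by #8 (duration 5≤19, side-effect rate 7≤21, efficacy 95≥50, cost 838≤2467).
#4: not dominated (best cost).
#5: not dominated.
#6: dominated by #8 (duration 5≤24, side-effect rate 7≤8, efficacy 95≥75, cost 838≤4472).
#7: dominated by #5 (duration 1≤1, side-effect rate 7≤26, efficacy 73≥56, cost 2667≤3139).
#8: not dominated (best efficacy).
#9: not dominated (best side-effect rate).

#2, #4, #5, #8, #9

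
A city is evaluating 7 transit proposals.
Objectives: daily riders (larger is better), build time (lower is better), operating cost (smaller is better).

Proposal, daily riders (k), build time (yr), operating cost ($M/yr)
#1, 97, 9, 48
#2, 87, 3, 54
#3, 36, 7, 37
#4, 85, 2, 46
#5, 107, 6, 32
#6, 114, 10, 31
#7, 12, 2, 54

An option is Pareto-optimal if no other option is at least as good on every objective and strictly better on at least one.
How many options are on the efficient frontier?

4

#1: dominated by #5 (daily riders 107≥97, build time 6≤9, operating cost 32≤48).
#2: not dominated.
#3: dominated by #5 (daily riders 107≥36, build time 6≤7, operating cost 32≤37).
#4: not dominated.
#5: not dominated.
#6: not dominated (best daily riders).
#7: dominated by #4 (daily riders 85≥12, build time 2≤2, operating cost 46≤54).
Pareto-optimal: #2, #4, #5, #6 → 4.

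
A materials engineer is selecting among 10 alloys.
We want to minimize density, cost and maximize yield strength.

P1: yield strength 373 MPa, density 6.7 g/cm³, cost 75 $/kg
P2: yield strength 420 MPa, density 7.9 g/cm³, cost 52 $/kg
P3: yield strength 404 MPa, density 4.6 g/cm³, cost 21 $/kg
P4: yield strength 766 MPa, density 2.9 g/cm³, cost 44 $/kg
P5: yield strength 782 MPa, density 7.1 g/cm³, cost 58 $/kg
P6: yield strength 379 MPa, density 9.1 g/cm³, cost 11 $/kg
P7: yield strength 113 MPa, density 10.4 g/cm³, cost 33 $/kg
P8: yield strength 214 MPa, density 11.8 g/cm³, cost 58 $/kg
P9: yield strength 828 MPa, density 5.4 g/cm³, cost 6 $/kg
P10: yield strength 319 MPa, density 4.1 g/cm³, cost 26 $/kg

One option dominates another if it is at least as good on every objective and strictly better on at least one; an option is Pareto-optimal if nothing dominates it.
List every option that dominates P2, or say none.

P4: yield strength 766≥420, density 2.9≤7.9, cost 44≤52 — dominates P2.
P9: yield strength 828≥420, density 5.4≤7.9, cost 6≤52 — dominates P2.
Others (P1, P3, P5, P6, P7, P8, P10) are each worse than P2 on at least one objective.

P4, P9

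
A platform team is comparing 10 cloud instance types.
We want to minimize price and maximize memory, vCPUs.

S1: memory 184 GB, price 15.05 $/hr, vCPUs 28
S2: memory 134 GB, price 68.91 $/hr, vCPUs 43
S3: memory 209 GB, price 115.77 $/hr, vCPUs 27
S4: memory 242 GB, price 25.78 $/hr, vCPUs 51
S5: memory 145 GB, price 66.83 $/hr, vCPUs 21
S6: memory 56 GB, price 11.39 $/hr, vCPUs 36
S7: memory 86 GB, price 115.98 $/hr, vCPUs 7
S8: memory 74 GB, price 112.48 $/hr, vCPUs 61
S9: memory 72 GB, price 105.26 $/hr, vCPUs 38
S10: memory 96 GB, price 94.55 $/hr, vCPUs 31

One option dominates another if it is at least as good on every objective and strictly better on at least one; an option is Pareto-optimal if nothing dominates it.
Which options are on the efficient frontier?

S1: not dominated.
S2: dominated by S4 (memory 242≥134, price 25.78≤68.91, vCPUs 51≥43).
S3: dominated by S4 (memory 242≥209, price 25.78≤115.77, vCPUs 51≥27).
S4: not dominated (best memory).
S5: dominated by S1 (memory 184≥145, price 15.05≤66.83, vCPUs 28≥21).
S6: not dominated (best price).
S7: dominated by S1 (memory 184≥86, price 15.05≤115.98, vCPUs 28≥7).
S8: not dominated (best vCPUs).
S9: dominated by S2 (memory 134≥72, price 68.91≤105.26, vCPUs 43≥38).
S10: dominated by S2 (memory 134≥96, price 68.91≤94.55, vCPUs 43≥31).

S1, S4, S6, S8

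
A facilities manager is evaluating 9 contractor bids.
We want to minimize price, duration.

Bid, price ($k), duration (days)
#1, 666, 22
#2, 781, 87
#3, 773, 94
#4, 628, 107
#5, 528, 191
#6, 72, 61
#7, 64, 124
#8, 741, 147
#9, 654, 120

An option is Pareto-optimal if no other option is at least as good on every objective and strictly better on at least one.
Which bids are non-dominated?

#1: not dominated (best duration).
#2: dominated by #1 (price 666≤781, duration 22≤87).
#3: dominated by #1 (price 666≤773, duration 22≤94).
#4: dominated by #6 (price 72≤628, duration 61≤107).
#5: dominated by #6 (price 72≤528, duration 61≤191).
#6: not dominated.
#7: not dominated (best price).
#8: dominated by #1 (price 666≤741, duration 22≤147).
#9: dominated by #4 (price 628≤654, duration 107≤120).

#1, #6, #7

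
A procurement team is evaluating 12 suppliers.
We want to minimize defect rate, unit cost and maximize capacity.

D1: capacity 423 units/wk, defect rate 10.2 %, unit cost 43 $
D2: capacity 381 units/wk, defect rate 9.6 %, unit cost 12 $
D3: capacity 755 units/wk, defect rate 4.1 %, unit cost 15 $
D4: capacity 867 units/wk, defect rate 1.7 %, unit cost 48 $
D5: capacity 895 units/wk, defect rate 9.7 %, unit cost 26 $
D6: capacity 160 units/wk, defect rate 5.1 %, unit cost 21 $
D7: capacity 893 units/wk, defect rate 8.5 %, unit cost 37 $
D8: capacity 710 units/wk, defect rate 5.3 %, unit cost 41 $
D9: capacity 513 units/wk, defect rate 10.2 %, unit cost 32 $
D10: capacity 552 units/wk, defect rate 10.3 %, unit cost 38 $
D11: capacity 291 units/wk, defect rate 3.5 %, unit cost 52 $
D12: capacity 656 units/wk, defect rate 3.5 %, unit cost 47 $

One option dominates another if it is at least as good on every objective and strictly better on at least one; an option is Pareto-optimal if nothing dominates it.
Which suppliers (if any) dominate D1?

D3, D5, D7, D8, D9

D3: capacity 755≥423, defect rate 4.1≤10.2, unit cost 15≤43 — dominates D1.
D5: capacity 895≥423, defect rate 9.7≤10.2, unit cost 26≤43 — dominates D1.
D7: capacity 893≥423, defect rate 8.5≤10.2, unit cost 37≤43 — dominates D1.
D8: capacity 710≥423, defect rate 5.3≤10.2, unit cost 41≤43 — dominates D1.
D9: capacity 513≥423, defect rate 10.2≤10.2, unit cost 32≤43 — dominates D1.
Others (D2, D4, D6, D10, D11, D12) are each worse than D1 on at least one objective.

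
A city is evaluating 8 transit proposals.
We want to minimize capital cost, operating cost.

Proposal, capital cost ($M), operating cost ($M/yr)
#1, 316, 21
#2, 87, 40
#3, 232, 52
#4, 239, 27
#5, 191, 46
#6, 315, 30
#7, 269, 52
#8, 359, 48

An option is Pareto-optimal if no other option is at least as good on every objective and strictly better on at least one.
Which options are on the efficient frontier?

#1, #2, #4

#1: not dominated (best operating cost).
#2: not dominated (best capital cost).
#3: dominated by #2 (capital cost 87≤232, operating cost 40≤52).
#4: not dominated.
#5: dominated by #2 (capital cost 87≤191, operating cost 40≤46).
#6: dominated by #4 (capital cost 239≤315, operating cost 27≤30).
#7: dominated by #2 (capital cost 87≤269, operating cost 40≤52).
#8: dominated by #1 (capital cost 316≤359, operating cost 21≤48).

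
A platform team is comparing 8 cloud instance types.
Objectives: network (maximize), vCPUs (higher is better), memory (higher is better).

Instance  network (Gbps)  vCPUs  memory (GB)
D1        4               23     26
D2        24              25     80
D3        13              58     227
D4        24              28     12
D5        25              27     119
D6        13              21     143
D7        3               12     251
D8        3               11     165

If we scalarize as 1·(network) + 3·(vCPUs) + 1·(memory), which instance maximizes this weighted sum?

D3

D1: 1·4 + 3·23 + 1·26 = 99
D2: 1·24 + 3·25 + 1·80 = 179
D3: 1·13 + 3·58 + 1·227 = 414
D4: 1·24 + 3·28 + 1·12 = 120
D5: 1·25 + 3·27 + 1·119 = 225
D6: 1·13 + 3·21 + 1·143 = 219
D7: 1·3 + 3·12 + 1·251 = 290
D8: 1·3 + 3·11 + 1·165 = 201
Highest: D3 at 414.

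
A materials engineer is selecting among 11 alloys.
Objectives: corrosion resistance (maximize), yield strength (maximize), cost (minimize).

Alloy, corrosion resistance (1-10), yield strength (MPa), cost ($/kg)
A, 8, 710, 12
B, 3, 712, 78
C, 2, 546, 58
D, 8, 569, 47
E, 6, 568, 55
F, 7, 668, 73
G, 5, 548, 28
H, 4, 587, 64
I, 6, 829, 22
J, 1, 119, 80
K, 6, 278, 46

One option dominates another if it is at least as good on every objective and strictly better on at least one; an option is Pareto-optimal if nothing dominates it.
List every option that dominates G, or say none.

A, I

A: corrosion resistance 8≥5, yield strength 710≥548, cost 12≤28 — dominates G.
I: corrosion resistance 6≥5, yield strength 829≥548, cost 22≤28 — dominates G.
Others (B, C, D, E, F, H, J, K) are each worse than G on at least one objective.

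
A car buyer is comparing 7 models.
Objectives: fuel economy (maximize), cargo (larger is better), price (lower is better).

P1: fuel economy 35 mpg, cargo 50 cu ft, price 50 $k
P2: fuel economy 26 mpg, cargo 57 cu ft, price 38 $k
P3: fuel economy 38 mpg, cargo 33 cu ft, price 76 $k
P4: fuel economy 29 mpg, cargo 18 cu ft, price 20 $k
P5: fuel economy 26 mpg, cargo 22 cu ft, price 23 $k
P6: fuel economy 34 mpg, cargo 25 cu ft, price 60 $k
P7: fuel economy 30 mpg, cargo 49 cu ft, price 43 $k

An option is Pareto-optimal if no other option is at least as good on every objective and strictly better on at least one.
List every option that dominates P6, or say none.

P1: fuel economy 35≥34, cargo 50≥25, price 50≤60 — dominates P6.
Others (P2, P3, P4, P5, P7) are each worse than P6 on at least one objective.

P1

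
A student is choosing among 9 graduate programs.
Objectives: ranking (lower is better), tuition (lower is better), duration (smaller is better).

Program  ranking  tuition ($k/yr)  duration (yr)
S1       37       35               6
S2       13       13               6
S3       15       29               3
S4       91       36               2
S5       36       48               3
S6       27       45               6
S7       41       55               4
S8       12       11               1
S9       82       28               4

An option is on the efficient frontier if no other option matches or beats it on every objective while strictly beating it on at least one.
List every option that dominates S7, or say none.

S3: ranking 15≤41, tuition 29≤55, duration 3≤4 — dominates S7.
S5: ranking 36≤41, tuition 48≤55, duration 3≤4 — dominates S7.
S8: ranking 12≤41, tuition 11≤55, duration 1≤4 — dominates S7.
Others (S1, S2, S4, S6, S9) are each worse than S7 on at least one objective.

S3, S5, S8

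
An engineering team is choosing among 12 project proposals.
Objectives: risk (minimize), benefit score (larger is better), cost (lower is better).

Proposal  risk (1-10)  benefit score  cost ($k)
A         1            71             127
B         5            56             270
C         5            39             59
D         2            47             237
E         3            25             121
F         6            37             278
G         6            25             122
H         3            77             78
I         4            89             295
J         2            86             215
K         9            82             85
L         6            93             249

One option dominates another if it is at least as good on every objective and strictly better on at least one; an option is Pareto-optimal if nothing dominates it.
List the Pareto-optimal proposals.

A, C, H, I, J, K, L

A: not dominated (best risk).
B: dominated by A (risk 1≤5, benefit score 71≥56, cost 127≤270).
C: not dominated (best cost).
D: dominated by A (risk 1≤2, benefit score 71≥47, cost 127≤237).
E: dominated by H (risk 3≤3, benefit score 77≥25, cost 78≤121).
F: dominated by A (risk 1≤6, benefit score 71≥37, cost 127≤278).
G: dominated by C (risk 5≤6, benefit score 39≥25, cost 59≤122).
H: not dominated.
I: not dominated.
J: not dominated.
K: not dominated.
L: not dominated (best benefit score).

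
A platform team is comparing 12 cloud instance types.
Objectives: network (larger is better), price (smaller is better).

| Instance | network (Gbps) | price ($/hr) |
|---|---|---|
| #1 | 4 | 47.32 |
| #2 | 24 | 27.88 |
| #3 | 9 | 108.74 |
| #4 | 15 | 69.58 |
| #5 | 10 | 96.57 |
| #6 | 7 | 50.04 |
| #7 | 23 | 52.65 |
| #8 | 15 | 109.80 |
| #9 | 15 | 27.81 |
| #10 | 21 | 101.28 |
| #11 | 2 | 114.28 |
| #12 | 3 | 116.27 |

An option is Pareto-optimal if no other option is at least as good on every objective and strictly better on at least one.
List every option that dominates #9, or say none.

none

#1: worse on network (4 vs 15).
#2: worse on price (27.88 vs 27.81).
#3: worse on network (9 vs 15).
#4: worse on price (69.58 vs 27.81).
#5: worse on network (10 vs 15).
#6: worse on network (7 vs 15).
#7: worse on price (52.65 vs 27.81).
#8: worse on price (109.80 vs 27.81).
#10: worse on price (101.28 vs 27.81).
#11: worse on network (2 vs 15).
#12: worse on network (3 vs 15).
No option dominates #9.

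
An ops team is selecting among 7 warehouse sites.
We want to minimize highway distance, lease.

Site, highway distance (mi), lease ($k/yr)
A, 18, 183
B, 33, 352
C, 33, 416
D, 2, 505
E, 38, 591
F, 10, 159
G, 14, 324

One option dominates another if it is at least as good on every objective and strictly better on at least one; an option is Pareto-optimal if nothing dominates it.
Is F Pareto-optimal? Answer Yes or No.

Yes

A: worse on highway distance (18 vs 10).
B: worse on highway distance (33 vs 10).
C: worse on highway distance (33 vs 10).
D: worse on lease (505 vs 159).
E: worse on highway distance (38 vs 10).
G: worse on highway distance (14 vs 10).
No option is at least as good as F on every objective and strictly better on one.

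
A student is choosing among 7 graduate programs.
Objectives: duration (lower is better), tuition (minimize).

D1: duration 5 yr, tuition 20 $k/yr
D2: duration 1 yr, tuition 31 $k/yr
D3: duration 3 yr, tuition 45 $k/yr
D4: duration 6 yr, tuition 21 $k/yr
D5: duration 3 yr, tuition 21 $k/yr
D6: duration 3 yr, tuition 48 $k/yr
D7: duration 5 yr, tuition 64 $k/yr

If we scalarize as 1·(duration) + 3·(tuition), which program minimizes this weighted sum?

D1

D1: 1·5 + 3·20 = 65
D2: 1·1 + 3·31 = 94
D3: 1·3 + 3·45 = 138
D4: 1·6 + 3·21 = 69
D5: 1·3 + 3·21 = 66
D6: 1·3 + 3·48 = 147
D7: 1·5 + 3·64 = 197
Lowest: D1 at 65.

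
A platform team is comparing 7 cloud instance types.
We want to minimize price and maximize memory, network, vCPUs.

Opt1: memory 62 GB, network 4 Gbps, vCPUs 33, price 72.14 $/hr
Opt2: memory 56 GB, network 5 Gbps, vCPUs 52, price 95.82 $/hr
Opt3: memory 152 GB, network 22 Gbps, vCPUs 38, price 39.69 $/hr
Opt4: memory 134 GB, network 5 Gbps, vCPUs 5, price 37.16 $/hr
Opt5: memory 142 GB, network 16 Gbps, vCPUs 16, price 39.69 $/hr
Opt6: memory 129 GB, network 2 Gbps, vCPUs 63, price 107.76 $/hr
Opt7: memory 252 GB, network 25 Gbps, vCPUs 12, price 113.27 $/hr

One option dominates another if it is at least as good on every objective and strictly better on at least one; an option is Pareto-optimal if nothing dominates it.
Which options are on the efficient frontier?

Opt1: dominated by Opt3 (memory 152≥62, network 22≥4, vCPUs 38≥33, price 39.69≤72.14).
Opt2: not dominated.
Opt3: not dominated.
Opt4: not dominated (best price).
Opt5: dominated by Opt3 (memory 152≥142, network 22≥16, vCPUs 38≥16, price 39.69≤39.69).
Opt6: not dominated (best vCPUs).
Opt7: not dominated (best memory).

Opt2, Opt3, Opt4, Opt6, Opt7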